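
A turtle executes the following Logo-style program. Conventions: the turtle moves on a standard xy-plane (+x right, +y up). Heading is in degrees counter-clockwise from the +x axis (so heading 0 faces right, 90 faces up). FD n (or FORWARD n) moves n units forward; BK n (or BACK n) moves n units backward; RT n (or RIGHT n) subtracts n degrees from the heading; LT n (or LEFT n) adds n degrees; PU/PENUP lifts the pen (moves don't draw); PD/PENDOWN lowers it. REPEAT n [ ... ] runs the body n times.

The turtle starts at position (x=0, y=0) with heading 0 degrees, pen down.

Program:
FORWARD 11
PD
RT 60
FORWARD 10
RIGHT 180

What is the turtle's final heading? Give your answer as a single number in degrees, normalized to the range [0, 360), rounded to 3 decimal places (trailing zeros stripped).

Executing turtle program step by step:
Start: pos=(0,0), heading=0, pen down
FD 11: (0,0) -> (11,0) [heading=0, draw]
PD: pen down
RT 60: heading 0 -> 300
FD 10: (11,0) -> (16,-8.66) [heading=300, draw]
RT 180: heading 300 -> 120
Final: pos=(16,-8.66), heading=120, 2 segment(s) drawn

Answer: 120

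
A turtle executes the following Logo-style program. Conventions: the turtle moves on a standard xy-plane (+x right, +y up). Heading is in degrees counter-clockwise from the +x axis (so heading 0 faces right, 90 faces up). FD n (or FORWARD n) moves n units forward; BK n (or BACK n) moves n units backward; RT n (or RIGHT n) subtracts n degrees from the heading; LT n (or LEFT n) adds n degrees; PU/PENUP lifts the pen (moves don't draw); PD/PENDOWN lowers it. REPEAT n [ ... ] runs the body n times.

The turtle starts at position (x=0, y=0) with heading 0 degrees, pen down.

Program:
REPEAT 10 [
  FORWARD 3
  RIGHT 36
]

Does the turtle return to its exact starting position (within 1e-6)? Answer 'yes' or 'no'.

Answer: yes

Derivation:
Executing turtle program step by step:
Start: pos=(0,0), heading=0, pen down
REPEAT 10 [
  -- iteration 1/10 --
  FD 3: (0,0) -> (3,0) [heading=0, draw]
  RT 36: heading 0 -> 324
  -- iteration 2/10 --
  FD 3: (3,0) -> (5.427,-1.763) [heading=324, draw]
  RT 36: heading 324 -> 288
  -- iteration 3/10 --
  FD 3: (5.427,-1.763) -> (6.354,-4.617) [heading=288, draw]
  RT 36: heading 288 -> 252
  -- iteration 4/10 --
  FD 3: (6.354,-4.617) -> (5.427,-7.47) [heading=252, draw]
  RT 36: heading 252 -> 216
  -- iteration 5/10 --
  FD 3: (5.427,-7.47) -> (3,-9.233) [heading=216, draw]
  RT 36: heading 216 -> 180
  -- iteration 6/10 --
  FD 3: (3,-9.233) -> (0,-9.233) [heading=180, draw]
  RT 36: heading 180 -> 144
  -- iteration 7/10 --
  FD 3: (0,-9.233) -> (-2.427,-7.47) [heading=144, draw]
  RT 36: heading 144 -> 108
  -- iteration 8/10 --
  FD 3: (-2.427,-7.47) -> (-3.354,-4.617) [heading=108, draw]
  RT 36: heading 108 -> 72
  -- iteration 9/10 --
  FD 3: (-3.354,-4.617) -> (-2.427,-1.763) [heading=72, draw]
  RT 36: heading 72 -> 36
  -- iteration 10/10 --
  FD 3: (-2.427,-1.763) -> (0,0) [heading=36, draw]
  RT 36: heading 36 -> 0
]
Final: pos=(0,0), heading=0, 10 segment(s) drawn

Start position: (0, 0)
Final position: (0, 0)
Distance = 0; < 1e-6 -> CLOSED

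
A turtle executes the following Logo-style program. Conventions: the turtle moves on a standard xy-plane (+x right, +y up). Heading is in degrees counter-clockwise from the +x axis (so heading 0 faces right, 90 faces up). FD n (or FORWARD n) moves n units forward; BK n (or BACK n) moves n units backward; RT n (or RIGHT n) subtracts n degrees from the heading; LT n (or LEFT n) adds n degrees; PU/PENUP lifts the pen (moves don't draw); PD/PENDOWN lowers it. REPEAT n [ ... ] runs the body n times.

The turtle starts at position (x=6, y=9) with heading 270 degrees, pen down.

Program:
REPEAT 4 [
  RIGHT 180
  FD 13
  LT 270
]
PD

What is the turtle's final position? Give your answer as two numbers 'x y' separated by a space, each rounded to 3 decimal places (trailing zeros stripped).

Executing turtle program step by step:
Start: pos=(6,9), heading=270, pen down
REPEAT 4 [
  -- iteration 1/4 --
  RT 180: heading 270 -> 90
  FD 13: (6,9) -> (6,22) [heading=90, draw]
  LT 270: heading 90 -> 0
  -- iteration 2/4 --
  RT 180: heading 0 -> 180
  FD 13: (6,22) -> (-7,22) [heading=180, draw]
  LT 270: heading 180 -> 90
  -- iteration 3/4 --
  RT 180: heading 90 -> 270
  FD 13: (-7,22) -> (-7,9) [heading=270, draw]
  LT 270: heading 270 -> 180
  -- iteration 4/4 --
  RT 180: heading 180 -> 0
  FD 13: (-7,9) -> (6,9) [heading=0, draw]
  LT 270: heading 0 -> 270
]
PD: pen down
Final: pos=(6,9), heading=270, 4 segment(s) drawn

Answer: 6 9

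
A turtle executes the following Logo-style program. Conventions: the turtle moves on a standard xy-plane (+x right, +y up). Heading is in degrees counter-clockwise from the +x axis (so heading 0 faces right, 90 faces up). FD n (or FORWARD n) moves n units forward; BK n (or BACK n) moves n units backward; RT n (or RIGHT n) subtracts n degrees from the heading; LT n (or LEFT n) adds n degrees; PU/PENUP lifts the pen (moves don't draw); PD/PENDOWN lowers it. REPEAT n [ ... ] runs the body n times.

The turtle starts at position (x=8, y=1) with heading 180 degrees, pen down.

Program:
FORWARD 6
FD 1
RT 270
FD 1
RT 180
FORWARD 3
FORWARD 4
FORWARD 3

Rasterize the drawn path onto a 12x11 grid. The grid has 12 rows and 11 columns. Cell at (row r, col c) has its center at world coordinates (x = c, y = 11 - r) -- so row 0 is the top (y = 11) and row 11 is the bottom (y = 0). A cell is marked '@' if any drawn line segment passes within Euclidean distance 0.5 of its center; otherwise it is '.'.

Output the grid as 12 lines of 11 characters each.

Answer: ...........
.@.........
.@.........
.@.........
.@.........
.@.........
.@.........
.@.........
.@.........
.@.........
.@@@@@@@@..
.@.........

Derivation:
Segment 0: (8,1) -> (2,1)
Segment 1: (2,1) -> (1,1)
Segment 2: (1,1) -> (1,0)
Segment 3: (1,0) -> (1,3)
Segment 4: (1,3) -> (1,7)
Segment 5: (1,7) -> (1,10)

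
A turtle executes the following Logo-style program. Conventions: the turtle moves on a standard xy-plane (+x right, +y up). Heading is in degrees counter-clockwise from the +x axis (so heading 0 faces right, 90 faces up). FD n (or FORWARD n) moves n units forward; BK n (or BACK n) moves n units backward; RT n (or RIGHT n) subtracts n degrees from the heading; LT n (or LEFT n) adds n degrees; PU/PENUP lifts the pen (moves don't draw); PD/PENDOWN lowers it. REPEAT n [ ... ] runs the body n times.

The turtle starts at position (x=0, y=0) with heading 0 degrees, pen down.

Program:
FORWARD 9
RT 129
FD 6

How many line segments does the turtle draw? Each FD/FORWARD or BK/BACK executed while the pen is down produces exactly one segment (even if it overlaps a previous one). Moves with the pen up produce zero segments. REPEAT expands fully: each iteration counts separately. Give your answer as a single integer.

Executing turtle program step by step:
Start: pos=(0,0), heading=0, pen down
FD 9: (0,0) -> (9,0) [heading=0, draw]
RT 129: heading 0 -> 231
FD 6: (9,0) -> (5.224,-4.663) [heading=231, draw]
Final: pos=(5.224,-4.663), heading=231, 2 segment(s) drawn
Segments drawn: 2

Answer: 2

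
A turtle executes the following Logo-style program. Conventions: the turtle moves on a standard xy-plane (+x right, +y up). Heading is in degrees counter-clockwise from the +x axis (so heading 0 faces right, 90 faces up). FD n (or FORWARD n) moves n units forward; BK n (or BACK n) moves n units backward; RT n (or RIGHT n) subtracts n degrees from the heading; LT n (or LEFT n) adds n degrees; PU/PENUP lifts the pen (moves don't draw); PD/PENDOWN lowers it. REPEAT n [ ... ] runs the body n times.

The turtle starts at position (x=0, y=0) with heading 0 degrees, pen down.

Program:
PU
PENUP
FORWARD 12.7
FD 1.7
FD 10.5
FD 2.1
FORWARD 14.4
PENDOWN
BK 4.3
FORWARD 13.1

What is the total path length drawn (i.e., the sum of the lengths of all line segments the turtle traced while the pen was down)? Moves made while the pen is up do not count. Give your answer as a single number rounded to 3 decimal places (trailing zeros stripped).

Executing turtle program step by step:
Start: pos=(0,0), heading=0, pen down
PU: pen up
PU: pen up
FD 12.7: (0,0) -> (12.7,0) [heading=0, move]
FD 1.7: (12.7,0) -> (14.4,0) [heading=0, move]
FD 10.5: (14.4,0) -> (24.9,0) [heading=0, move]
FD 2.1: (24.9,0) -> (27,0) [heading=0, move]
FD 14.4: (27,0) -> (41.4,0) [heading=0, move]
PD: pen down
BK 4.3: (41.4,0) -> (37.1,0) [heading=0, draw]
FD 13.1: (37.1,0) -> (50.2,0) [heading=0, draw]
Final: pos=(50.2,0), heading=0, 2 segment(s) drawn

Segment lengths:
  seg 1: (41.4,0) -> (37.1,0), length = 4.3
  seg 2: (37.1,0) -> (50.2,0), length = 13.1
Total = 17.4

Answer: 17.4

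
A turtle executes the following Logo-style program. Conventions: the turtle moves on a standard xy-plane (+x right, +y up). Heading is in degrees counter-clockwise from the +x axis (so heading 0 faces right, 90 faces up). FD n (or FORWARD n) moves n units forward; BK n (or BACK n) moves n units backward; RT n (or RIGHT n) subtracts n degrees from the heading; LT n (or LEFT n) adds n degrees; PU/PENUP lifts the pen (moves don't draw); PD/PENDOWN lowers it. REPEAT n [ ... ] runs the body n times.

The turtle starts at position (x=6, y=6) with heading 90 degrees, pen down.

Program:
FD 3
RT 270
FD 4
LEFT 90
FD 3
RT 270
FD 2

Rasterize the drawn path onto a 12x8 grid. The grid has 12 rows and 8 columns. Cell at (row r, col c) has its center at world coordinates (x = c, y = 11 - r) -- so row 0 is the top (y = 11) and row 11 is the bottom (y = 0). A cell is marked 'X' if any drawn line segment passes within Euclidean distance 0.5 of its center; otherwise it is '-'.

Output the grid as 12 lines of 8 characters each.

Segment 0: (6,6) -> (6,9)
Segment 1: (6,9) -> (2,9)
Segment 2: (2,9) -> (2,6)
Segment 3: (2,6) -> (4,6)

Answer: --------
--------
--XXXXX-
--X---X-
--X---X-
--XXX-X-
--------
--------
--------
--------
--------
--------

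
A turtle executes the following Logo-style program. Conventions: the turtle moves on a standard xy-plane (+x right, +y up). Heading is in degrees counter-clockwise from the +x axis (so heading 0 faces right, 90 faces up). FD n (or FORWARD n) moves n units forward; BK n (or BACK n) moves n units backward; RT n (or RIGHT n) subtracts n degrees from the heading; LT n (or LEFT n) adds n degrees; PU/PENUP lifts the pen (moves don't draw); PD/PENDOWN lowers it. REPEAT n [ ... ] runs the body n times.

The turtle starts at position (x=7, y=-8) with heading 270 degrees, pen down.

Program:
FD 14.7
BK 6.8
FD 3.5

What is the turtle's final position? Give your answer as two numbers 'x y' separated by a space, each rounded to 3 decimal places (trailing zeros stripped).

Answer: 7 -19.4

Derivation:
Executing turtle program step by step:
Start: pos=(7,-8), heading=270, pen down
FD 14.7: (7,-8) -> (7,-22.7) [heading=270, draw]
BK 6.8: (7,-22.7) -> (7,-15.9) [heading=270, draw]
FD 3.5: (7,-15.9) -> (7,-19.4) [heading=270, draw]
Final: pos=(7,-19.4), heading=270, 3 segment(s) drawn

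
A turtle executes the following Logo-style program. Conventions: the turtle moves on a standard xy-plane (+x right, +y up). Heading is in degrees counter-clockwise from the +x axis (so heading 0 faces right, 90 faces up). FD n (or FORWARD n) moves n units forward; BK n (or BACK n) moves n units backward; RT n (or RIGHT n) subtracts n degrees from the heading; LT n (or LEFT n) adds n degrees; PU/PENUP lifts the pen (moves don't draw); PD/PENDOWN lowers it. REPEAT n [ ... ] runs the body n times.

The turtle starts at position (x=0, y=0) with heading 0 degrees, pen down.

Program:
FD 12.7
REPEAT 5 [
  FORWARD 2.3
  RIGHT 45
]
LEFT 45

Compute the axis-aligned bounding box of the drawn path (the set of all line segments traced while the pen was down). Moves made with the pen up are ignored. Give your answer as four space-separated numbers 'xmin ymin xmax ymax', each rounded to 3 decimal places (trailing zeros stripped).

Answer: 0 -5.553 16.626 0

Derivation:
Executing turtle program step by step:
Start: pos=(0,0), heading=0, pen down
FD 12.7: (0,0) -> (12.7,0) [heading=0, draw]
REPEAT 5 [
  -- iteration 1/5 --
  FD 2.3: (12.7,0) -> (15,0) [heading=0, draw]
  RT 45: heading 0 -> 315
  -- iteration 2/5 --
  FD 2.3: (15,0) -> (16.626,-1.626) [heading=315, draw]
  RT 45: heading 315 -> 270
  -- iteration 3/5 --
  FD 2.3: (16.626,-1.626) -> (16.626,-3.926) [heading=270, draw]
  RT 45: heading 270 -> 225
  -- iteration 4/5 --
  FD 2.3: (16.626,-3.926) -> (15,-5.553) [heading=225, draw]
  RT 45: heading 225 -> 180
  -- iteration 5/5 --
  FD 2.3: (15,-5.553) -> (12.7,-5.553) [heading=180, draw]
  RT 45: heading 180 -> 135
]
LT 45: heading 135 -> 180
Final: pos=(12.7,-5.553), heading=180, 6 segment(s) drawn

Segment endpoints: x in {0, 12.7, 15, 16.626}, y in {-5.553, -3.926, -1.626, 0}
xmin=0, ymin=-5.553, xmax=16.626, ymax=0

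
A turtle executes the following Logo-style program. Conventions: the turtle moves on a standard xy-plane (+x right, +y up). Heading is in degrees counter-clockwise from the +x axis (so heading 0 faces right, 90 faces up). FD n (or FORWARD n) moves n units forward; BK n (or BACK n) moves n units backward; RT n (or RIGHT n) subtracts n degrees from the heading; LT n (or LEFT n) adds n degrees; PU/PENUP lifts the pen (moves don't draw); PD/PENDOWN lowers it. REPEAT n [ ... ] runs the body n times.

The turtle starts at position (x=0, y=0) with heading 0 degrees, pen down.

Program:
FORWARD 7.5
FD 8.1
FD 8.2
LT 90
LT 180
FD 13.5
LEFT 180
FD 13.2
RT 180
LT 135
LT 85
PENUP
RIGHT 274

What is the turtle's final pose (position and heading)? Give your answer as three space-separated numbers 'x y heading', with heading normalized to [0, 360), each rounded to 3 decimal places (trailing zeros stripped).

Executing turtle program step by step:
Start: pos=(0,0), heading=0, pen down
FD 7.5: (0,0) -> (7.5,0) [heading=0, draw]
FD 8.1: (7.5,0) -> (15.6,0) [heading=0, draw]
FD 8.2: (15.6,0) -> (23.8,0) [heading=0, draw]
LT 90: heading 0 -> 90
LT 180: heading 90 -> 270
FD 13.5: (23.8,0) -> (23.8,-13.5) [heading=270, draw]
LT 180: heading 270 -> 90
FD 13.2: (23.8,-13.5) -> (23.8,-0.3) [heading=90, draw]
RT 180: heading 90 -> 270
LT 135: heading 270 -> 45
LT 85: heading 45 -> 130
PU: pen up
RT 274: heading 130 -> 216
Final: pos=(23.8,-0.3), heading=216, 5 segment(s) drawn

Answer: 23.8 -0.3 216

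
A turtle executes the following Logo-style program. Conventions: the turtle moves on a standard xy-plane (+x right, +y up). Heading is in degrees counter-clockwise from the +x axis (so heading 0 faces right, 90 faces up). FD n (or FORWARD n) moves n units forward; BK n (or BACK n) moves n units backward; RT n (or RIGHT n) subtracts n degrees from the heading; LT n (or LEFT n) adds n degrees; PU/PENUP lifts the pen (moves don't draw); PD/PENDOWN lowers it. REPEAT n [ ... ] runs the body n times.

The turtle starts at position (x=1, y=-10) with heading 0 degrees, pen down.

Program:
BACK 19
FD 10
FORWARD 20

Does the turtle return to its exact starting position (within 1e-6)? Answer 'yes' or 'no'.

Executing turtle program step by step:
Start: pos=(1,-10), heading=0, pen down
BK 19: (1,-10) -> (-18,-10) [heading=0, draw]
FD 10: (-18,-10) -> (-8,-10) [heading=0, draw]
FD 20: (-8,-10) -> (12,-10) [heading=0, draw]
Final: pos=(12,-10), heading=0, 3 segment(s) drawn

Start position: (1, -10)
Final position: (12, -10)
Distance = 11; >= 1e-6 -> NOT closed

Answer: no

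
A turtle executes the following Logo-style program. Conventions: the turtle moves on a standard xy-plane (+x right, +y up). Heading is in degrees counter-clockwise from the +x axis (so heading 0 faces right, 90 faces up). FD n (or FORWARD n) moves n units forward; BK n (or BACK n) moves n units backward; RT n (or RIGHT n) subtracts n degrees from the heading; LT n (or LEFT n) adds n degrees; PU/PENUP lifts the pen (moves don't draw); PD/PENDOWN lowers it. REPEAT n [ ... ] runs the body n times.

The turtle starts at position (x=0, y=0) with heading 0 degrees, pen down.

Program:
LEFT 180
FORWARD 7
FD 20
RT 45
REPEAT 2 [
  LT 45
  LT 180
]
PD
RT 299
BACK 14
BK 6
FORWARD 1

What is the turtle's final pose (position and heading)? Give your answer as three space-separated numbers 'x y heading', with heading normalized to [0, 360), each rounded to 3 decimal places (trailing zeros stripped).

Executing turtle program step by step:
Start: pos=(0,0), heading=0, pen down
LT 180: heading 0 -> 180
FD 7: (0,0) -> (-7,0) [heading=180, draw]
FD 20: (-7,0) -> (-27,0) [heading=180, draw]
RT 45: heading 180 -> 135
REPEAT 2 [
  -- iteration 1/2 --
  LT 45: heading 135 -> 180
  LT 180: heading 180 -> 0
  -- iteration 2/2 --
  LT 45: heading 0 -> 45
  LT 180: heading 45 -> 225
]
PD: pen down
RT 299: heading 225 -> 286
BK 14: (-27,0) -> (-30.859,13.458) [heading=286, draw]
BK 6: (-30.859,13.458) -> (-32.513,19.225) [heading=286, draw]
FD 1: (-32.513,19.225) -> (-32.237,18.264) [heading=286, draw]
Final: pos=(-32.237,18.264), heading=286, 5 segment(s) drawn

Answer: -32.237 18.264 286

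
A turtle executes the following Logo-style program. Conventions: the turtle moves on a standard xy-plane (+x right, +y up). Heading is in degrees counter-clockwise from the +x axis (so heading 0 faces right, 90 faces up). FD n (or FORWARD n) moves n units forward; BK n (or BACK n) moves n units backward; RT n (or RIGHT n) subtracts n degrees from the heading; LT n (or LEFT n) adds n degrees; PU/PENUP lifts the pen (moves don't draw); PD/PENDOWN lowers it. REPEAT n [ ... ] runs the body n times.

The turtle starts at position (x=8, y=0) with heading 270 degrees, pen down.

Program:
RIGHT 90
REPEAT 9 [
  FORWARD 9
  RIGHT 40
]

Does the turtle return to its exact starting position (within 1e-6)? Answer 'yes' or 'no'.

Executing turtle program step by step:
Start: pos=(8,0), heading=270, pen down
RT 90: heading 270 -> 180
REPEAT 9 [
  -- iteration 1/9 --
  FD 9: (8,0) -> (-1,0) [heading=180, draw]
  RT 40: heading 180 -> 140
  -- iteration 2/9 --
  FD 9: (-1,0) -> (-7.894,5.785) [heading=140, draw]
  RT 40: heading 140 -> 100
  -- iteration 3/9 --
  FD 9: (-7.894,5.785) -> (-9.457,14.648) [heading=100, draw]
  RT 40: heading 100 -> 60
  -- iteration 4/9 --
  FD 9: (-9.457,14.648) -> (-4.957,22.443) [heading=60, draw]
  RT 40: heading 60 -> 20
  -- iteration 5/9 --
  FD 9: (-4.957,22.443) -> (3.5,25.521) [heading=20, draw]
  RT 40: heading 20 -> 340
  -- iteration 6/9 --
  FD 9: (3.5,25.521) -> (11.957,22.443) [heading=340, draw]
  RT 40: heading 340 -> 300
  -- iteration 7/9 --
  FD 9: (11.957,22.443) -> (16.457,14.648) [heading=300, draw]
  RT 40: heading 300 -> 260
  -- iteration 8/9 --
  FD 9: (16.457,14.648) -> (14.894,5.785) [heading=260, draw]
  RT 40: heading 260 -> 220
  -- iteration 9/9 --
  FD 9: (14.894,5.785) -> (8,0) [heading=220, draw]
  RT 40: heading 220 -> 180
]
Final: pos=(8,0), heading=180, 9 segment(s) drawn

Start position: (8, 0)
Final position: (8, 0)
Distance = 0; < 1e-6 -> CLOSED

Answer: yes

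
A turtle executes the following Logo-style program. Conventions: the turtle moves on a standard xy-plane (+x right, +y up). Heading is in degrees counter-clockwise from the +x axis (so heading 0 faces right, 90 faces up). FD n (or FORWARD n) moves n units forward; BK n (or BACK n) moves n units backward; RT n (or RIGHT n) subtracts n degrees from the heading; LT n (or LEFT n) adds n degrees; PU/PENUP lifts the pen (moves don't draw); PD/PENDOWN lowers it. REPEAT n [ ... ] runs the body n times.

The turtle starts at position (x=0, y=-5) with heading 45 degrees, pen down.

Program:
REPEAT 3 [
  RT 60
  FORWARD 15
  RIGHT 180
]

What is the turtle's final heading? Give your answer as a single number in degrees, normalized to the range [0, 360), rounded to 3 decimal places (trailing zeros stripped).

Answer: 45

Derivation:
Executing turtle program step by step:
Start: pos=(0,-5), heading=45, pen down
REPEAT 3 [
  -- iteration 1/3 --
  RT 60: heading 45 -> 345
  FD 15: (0,-5) -> (14.489,-8.882) [heading=345, draw]
  RT 180: heading 345 -> 165
  -- iteration 2/3 --
  RT 60: heading 165 -> 105
  FD 15: (14.489,-8.882) -> (10.607,5.607) [heading=105, draw]
  RT 180: heading 105 -> 285
  -- iteration 3/3 --
  RT 60: heading 285 -> 225
  FD 15: (10.607,5.607) -> (0,-5) [heading=225, draw]
  RT 180: heading 225 -> 45
]
Final: pos=(0,-5), heading=45, 3 segment(s) drawn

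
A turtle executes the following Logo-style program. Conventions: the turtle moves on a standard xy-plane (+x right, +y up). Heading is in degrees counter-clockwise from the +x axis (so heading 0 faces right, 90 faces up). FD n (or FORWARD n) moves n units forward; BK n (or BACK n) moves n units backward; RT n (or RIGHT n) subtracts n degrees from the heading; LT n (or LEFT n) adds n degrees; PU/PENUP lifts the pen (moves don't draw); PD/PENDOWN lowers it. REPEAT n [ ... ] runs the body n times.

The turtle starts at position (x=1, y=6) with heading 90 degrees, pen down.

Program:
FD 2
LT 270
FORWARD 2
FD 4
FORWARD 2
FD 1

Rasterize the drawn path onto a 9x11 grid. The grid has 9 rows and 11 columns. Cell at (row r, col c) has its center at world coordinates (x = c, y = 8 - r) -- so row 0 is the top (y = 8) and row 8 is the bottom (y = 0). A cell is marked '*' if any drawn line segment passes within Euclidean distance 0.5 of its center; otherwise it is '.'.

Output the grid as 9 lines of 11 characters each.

Answer: .**********
.*.........
.*.........
...........
...........
...........
...........
...........
...........

Derivation:
Segment 0: (1,6) -> (1,8)
Segment 1: (1,8) -> (3,8)
Segment 2: (3,8) -> (7,8)
Segment 3: (7,8) -> (9,8)
Segment 4: (9,8) -> (10,8)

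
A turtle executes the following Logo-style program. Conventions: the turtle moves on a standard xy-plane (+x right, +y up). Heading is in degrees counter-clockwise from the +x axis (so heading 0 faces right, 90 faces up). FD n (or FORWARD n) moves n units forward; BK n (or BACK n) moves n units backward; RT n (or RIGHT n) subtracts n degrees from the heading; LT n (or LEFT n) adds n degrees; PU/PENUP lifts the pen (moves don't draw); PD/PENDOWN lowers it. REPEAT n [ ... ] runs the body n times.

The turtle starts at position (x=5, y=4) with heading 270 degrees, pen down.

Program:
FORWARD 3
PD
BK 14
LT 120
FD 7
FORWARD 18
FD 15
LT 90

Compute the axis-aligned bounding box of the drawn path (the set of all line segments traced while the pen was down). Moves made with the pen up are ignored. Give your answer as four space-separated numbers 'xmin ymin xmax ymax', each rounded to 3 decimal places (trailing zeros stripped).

Executing turtle program step by step:
Start: pos=(5,4), heading=270, pen down
FD 3: (5,4) -> (5,1) [heading=270, draw]
PD: pen down
BK 14: (5,1) -> (5,15) [heading=270, draw]
LT 120: heading 270 -> 30
FD 7: (5,15) -> (11.062,18.5) [heading=30, draw]
FD 18: (11.062,18.5) -> (26.651,27.5) [heading=30, draw]
FD 15: (26.651,27.5) -> (39.641,35) [heading=30, draw]
LT 90: heading 30 -> 120
Final: pos=(39.641,35), heading=120, 5 segment(s) drawn

Segment endpoints: x in {5, 5, 5, 11.062, 26.651, 39.641}, y in {1, 4, 15, 18.5, 27.5, 35}
xmin=5, ymin=1, xmax=39.641, ymax=35

Answer: 5 1 39.641 35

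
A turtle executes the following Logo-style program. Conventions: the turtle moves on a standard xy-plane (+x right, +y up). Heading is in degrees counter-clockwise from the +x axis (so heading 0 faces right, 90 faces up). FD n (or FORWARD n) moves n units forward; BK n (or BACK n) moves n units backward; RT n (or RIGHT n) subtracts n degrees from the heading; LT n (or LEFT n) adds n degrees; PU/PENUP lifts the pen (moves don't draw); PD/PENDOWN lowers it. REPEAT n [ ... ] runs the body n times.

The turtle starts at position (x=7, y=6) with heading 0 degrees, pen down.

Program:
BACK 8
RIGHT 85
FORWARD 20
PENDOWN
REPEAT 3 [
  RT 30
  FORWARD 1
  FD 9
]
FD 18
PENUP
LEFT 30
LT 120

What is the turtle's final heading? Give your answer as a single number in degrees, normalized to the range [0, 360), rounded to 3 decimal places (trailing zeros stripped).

Executing turtle program step by step:
Start: pos=(7,6), heading=0, pen down
BK 8: (7,6) -> (-1,6) [heading=0, draw]
RT 85: heading 0 -> 275
FD 20: (-1,6) -> (0.743,-13.924) [heading=275, draw]
PD: pen down
REPEAT 3 [
  -- iteration 1/3 --
  RT 30: heading 275 -> 245
  FD 1: (0.743,-13.924) -> (0.32,-14.83) [heading=245, draw]
  FD 9: (0.32,-14.83) -> (-3.483,-22.987) [heading=245, draw]
  -- iteration 2/3 --
  RT 30: heading 245 -> 215
  FD 1: (-3.483,-22.987) -> (-4.302,-23.561) [heading=215, draw]
  FD 9: (-4.302,-23.561) -> (-11.675,-28.723) [heading=215, draw]
  -- iteration 3/3 --
  RT 30: heading 215 -> 185
  FD 1: (-11.675,-28.723) -> (-12.671,-28.81) [heading=185, draw]
  FD 9: (-12.671,-28.81) -> (-21.637,-29.594) [heading=185, draw]
]
FD 18: (-21.637,-29.594) -> (-39.568,-31.163) [heading=185, draw]
PU: pen up
LT 30: heading 185 -> 215
LT 120: heading 215 -> 335
Final: pos=(-39.568,-31.163), heading=335, 9 segment(s) drawn

Answer: 335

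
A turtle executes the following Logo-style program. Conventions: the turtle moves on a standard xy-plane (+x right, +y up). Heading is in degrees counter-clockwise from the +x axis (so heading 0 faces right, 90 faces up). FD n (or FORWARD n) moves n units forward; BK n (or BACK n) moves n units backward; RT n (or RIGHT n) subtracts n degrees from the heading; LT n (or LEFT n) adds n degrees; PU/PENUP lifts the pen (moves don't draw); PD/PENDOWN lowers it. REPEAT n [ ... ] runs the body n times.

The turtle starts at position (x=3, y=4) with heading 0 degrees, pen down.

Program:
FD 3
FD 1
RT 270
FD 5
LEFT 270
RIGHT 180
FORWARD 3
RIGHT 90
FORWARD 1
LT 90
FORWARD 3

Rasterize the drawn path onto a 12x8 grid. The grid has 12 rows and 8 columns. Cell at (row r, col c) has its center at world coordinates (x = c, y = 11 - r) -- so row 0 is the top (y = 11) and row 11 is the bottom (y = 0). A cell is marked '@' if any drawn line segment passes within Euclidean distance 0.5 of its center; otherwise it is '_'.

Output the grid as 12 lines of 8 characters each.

Segment 0: (3,4) -> (6,4)
Segment 1: (6,4) -> (7,4)
Segment 2: (7,4) -> (7,9)
Segment 3: (7,9) -> (4,9)
Segment 4: (4,9) -> (4,10)
Segment 5: (4,10) -> (1,10)

Answer: ________
_@@@@___
____@@@@
_______@
_______@
_______@
_______@
___@@@@@
________
________
________
________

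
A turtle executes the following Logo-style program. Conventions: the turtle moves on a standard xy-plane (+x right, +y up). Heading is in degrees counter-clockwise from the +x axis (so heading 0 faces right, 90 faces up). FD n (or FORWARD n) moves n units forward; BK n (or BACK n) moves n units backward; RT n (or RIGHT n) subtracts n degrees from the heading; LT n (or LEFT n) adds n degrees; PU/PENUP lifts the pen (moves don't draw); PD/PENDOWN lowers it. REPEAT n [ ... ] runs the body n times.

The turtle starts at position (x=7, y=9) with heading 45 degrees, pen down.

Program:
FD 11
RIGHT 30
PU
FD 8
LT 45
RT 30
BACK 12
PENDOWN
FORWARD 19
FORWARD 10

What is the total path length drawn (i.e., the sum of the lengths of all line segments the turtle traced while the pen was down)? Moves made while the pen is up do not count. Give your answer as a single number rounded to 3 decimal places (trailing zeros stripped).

Answer: 40

Derivation:
Executing turtle program step by step:
Start: pos=(7,9), heading=45, pen down
FD 11: (7,9) -> (14.778,16.778) [heading=45, draw]
RT 30: heading 45 -> 15
PU: pen up
FD 8: (14.778,16.778) -> (22.506,18.849) [heading=15, move]
LT 45: heading 15 -> 60
RT 30: heading 60 -> 30
BK 12: (22.506,18.849) -> (12.113,12.849) [heading=30, move]
PD: pen down
FD 19: (12.113,12.849) -> (28.568,22.349) [heading=30, draw]
FD 10: (28.568,22.349) -> (37.228,27.349) [heading=30, draw]
Final: pos=(37.228,27.349), heading=30, 3 segment(s) drawn

Segment lengths:
  seg 1: (7,9) -> (14.778,16.778), length = 11
  seg 2: (12.113,12.849) -> (28.568,22.349), length = 19
  seg 3: (28.568,22.349) -> (37.228,27.349), length = 10
Total = 40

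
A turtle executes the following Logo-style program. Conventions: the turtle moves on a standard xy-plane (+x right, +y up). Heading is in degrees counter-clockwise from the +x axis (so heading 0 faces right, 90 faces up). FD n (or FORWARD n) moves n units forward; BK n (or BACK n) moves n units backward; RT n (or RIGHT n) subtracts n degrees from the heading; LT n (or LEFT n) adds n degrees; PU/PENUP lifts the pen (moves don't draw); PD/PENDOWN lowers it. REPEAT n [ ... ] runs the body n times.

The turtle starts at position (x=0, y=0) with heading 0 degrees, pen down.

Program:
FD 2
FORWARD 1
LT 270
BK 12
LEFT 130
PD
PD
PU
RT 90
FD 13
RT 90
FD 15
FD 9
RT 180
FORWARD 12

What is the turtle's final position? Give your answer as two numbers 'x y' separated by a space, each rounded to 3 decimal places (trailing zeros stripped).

Executing turtle program step by step:
Start: pos=(0,0), heading=0, pen down
FD 2: (0,0) -> (2,0) [heading=0, draw]
FD 1: (2,0) -> (3,0) [heading=0, draw]
LT 270: heading 0 -> 270
BK 12: (3,0) -> (3,12) [heading=270, draw]
LT 130: heading 270 -> 40
PD: pen down
PD: pen down
PU: pen up
RT 90: heading 40 -> 310
FD 13: (3,12) -> (11.356,2.041) [heading=310, move]
RT 90: heading 310 -> 220
FD 15: (11.356,2.041) -> (-0.134,-7.6) [heading=220, move]
FD 9: (-0.134,-7.6) -> (-7.029,-13.385) [heading=220, move]
RT 180: heading 220 -> 40
FD 12: (-7.029,-13.385) -> (2.164,-5.672) [heading=40, move]
Final: pos=(2.164,-5.672), heading=40, 3 segment(s) drawn

Answer: 2.164 -5.672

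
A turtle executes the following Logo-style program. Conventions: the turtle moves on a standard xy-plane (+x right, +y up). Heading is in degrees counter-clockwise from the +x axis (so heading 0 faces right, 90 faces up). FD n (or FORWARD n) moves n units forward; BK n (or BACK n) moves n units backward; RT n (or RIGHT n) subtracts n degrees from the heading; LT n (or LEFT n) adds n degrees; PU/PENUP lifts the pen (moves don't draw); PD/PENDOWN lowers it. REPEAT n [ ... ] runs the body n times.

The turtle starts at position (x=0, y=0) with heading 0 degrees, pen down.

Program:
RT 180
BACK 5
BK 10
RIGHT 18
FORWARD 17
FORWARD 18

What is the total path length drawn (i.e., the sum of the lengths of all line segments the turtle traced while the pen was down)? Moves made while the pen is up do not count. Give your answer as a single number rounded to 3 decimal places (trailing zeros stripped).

Executing turtle program step by step:
Start: pos=(0,0), heading=0, pen down
RT 180: heading 0 -> 180
BK 5: (0,0) -> (5,0) [heading=180, draw]
BK 10: (5,0) -> (15,0) [heading=180, draw]
RT 18: heading 180 -> 162
FD 17: (15,0) -> (-1.168,5.253) [heading=162, draw]
FD 18: (-1.168,5.253) -> (-18.287,10.816) [heading=162, draw]
Final: pos=(-18.287,10.816), heading=162, 4 segment(s) drawn

Segment lengths:
  seg 1: (0,0) -> (5,0), length = 5
  seg 2: (5,0) -> (15,0), length = 10
  seg 3: (15,0) -> (-1.168,5.253), length = 17
  seg 4: (-1.168,5.253) -> (-18.287,10.816), length = 18
Total = 50

Answer: 50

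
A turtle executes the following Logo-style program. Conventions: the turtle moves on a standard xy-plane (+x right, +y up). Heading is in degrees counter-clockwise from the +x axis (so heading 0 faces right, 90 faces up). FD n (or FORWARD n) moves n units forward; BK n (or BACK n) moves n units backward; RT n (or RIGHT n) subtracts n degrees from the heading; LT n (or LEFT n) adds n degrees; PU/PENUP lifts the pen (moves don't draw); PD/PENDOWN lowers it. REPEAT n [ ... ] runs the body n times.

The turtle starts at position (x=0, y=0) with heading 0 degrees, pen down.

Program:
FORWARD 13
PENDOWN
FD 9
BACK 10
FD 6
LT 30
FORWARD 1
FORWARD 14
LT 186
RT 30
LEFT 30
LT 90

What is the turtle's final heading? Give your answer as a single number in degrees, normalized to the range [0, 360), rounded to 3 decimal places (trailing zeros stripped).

Executing turtle program step by step:
Start: pos=(0,0), heading=0, pen down
FD 13: (0,0) -> (13,0) [heading=0, draw]
PD: pen down
FD 9: (13,0) -> (22,0) [heading=0, draw]
BK 10: (22,0) -> (12,0) [heading=0, draw]
FD 6: (12,0) -> (18,0) [heading=0, draw]
LT 30: heading 0 -> 30
FD 1: (18,0) -> (18.866,0.5) [heading=30, draw]
FD 14: (18.866,0.5) -> (30.99,7.5) [heading=30, draw]
LT 186: heading 30 -> 216
RT 30: heading 216 -> 186
LT 30: heading 186 -> 216
LT 90: heading 216 -> 306
Final: pos=(30.99,7.5), heading=306, 6 segment(s) drawn

Answer: 306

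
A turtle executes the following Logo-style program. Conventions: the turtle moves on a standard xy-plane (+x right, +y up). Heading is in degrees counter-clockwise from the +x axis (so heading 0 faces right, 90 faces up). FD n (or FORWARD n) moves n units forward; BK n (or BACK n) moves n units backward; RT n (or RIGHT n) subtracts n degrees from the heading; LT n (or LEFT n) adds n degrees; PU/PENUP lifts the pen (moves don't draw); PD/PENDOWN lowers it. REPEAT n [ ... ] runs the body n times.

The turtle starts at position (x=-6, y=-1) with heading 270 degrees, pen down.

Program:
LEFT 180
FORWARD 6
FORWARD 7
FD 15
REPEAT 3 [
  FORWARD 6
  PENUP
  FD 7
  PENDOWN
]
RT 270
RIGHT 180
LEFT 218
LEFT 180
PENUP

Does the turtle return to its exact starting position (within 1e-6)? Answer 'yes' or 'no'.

Answer: no

Derivation:
Executing turtle program step by step:
Start: pos=(-6,-1), heading=270, pen down
LT 180: heading 270 -> 90
FD 6: (-6,-1) -> (-6,5) [heading=90, draw]
FD 7: (-6,5) -> (-6,12) [heading=90, draw]
FD 15: (-6,12) -> (-6,27) [heading=90, draw]
REPEAT 3 [
  -- iteration 1/3 --
  FD 6: (-6,27) -> (-6,33) [heading=90, draw]
  PU: pen up
  FD 7: (-6,33) -> (-6,40) [heading=90, move]
  PD: pen down
  -- iteration 2/3 --
  FD 6: (-6,40) -> (-6,46) [heading=90, draw]
  PU: pen up
  FD 7: (-6,46) -> (-6,53) [heading=90, move]
  PD: pen down
  -- iteration 3/3 --
  FD 6: (-6,53) -> (-6,59) [heading=90, draw]
  PU: pen up
  FD 7: (-6,59) -> (-6,66) [heading=90, move]
  PD: pen down
]
RT 270: heading 90 -> 180
RT 180: heading 180 -> 0
LT 218: heading 0 -> 218
LT 180: heading 218 -> 38
PU: pen up
Final: pos=(-6,66), heading=38, 6 segment(s) drawn

Start position: (-6, -1)
Final position: (-6, 66)
Distance = 67; >= 1e-6 -> NOT closed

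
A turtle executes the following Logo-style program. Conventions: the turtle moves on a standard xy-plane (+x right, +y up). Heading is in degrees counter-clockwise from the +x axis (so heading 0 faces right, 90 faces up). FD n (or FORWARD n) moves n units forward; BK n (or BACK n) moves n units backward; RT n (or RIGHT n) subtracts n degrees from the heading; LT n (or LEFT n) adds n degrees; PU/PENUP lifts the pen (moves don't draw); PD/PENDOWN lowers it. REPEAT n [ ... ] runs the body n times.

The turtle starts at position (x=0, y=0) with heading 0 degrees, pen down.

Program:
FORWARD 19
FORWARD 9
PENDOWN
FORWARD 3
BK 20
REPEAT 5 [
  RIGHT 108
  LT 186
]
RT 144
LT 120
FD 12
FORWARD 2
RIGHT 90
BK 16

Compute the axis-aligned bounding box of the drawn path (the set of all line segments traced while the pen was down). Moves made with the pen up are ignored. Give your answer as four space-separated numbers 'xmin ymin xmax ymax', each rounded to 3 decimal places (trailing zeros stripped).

Executing turtle program step by step:
Start: pos=(0,0), heading=0, pen down
FD 19: (0,0) -> (19,0) [heading=0, draw]
FD 9: (19,0) -> (28,0) [heading=0, draw]
PD: pen down
FD 3: (28,0) -> (31,0) [heading=0, draw]
BK 20: (31,0) -> (11,0) [heading=0, draw]
REPEAT 5 [
  -- iteration 1/5 --
  RT 108: heading 0 -> 252
  LT 186: heading 252 -> 78
  -- iteration 2/5 --
  RT 108: heading 78 -> 330
  LT 186: heading 330 -> 156
  -- iteration 3/5 --
  RT 108: heading 156 -> 48
  LT 186: heading 48 -> 234
  -- iteration 4/5 --
  RT 108: heading 234 -> 126
  LT 186: heading 126 -> 312
  -- iteration 5/5 --
  RT 108: heading 312 -> 204
  LT 186: heading 204 -> 30
]
RT 144: heading 30 -> 246
LT 120: heading 246 -> 6
FD 12: (11,0) -> (22.934,1.254) [heading=6, draw]
FD 2: (22.934,1.254) -> (24.923,1.463) [heading=6, draw]
RT 90: heading 6 -> 276
BK 16: (24.923,1.463) -> (23.251,17.376) [heading=276, draw]
Final: pos=(23.251,17.376), heading=276, 7 segment(s) drawn

Segment endpoints: x in {0, 11, 19, 22.934, 23.251, 24.923, 28, 31}, y in {0, 1.254, 1.463, 17.376}
xmin=0, ymin=0, xmax=31, ymax=17.376

Answer: 0 0 31 17.376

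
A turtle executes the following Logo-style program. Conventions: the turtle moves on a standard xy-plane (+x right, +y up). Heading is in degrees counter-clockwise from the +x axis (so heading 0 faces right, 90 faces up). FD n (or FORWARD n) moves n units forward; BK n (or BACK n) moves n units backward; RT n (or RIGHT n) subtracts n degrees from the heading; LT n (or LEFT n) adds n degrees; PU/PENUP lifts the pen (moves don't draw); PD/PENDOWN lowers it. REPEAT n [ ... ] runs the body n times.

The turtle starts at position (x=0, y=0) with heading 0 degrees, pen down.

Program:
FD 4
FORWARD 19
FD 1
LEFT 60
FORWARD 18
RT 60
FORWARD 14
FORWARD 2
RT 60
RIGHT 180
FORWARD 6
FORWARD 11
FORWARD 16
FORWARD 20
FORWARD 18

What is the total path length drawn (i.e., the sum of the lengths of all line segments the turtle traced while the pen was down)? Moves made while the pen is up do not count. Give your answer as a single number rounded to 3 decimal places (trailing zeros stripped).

Executing turtle program step by step:
Start: pos=(0,0), heading=0, pen down
FD 4: (0,0) -> (4,0) [heading=0, draw]
FD 19: (4,0) -> (23,0) [heading=0, draw]
FD 1: (23,0) -> (24,0) [heading=0, draw]
LT 60: heading 0 -> 60
FD 18: (24,0) -> (33,15.588) [heading=60, draw]
RT 60: heading 60 -> 0
FD 14: (33,15.588) -> (47,15.588) [heading=0, draw]
FD 2: (47,15.588) -> (49,15.588) [heading=0, draw]
RT 60: heading 0 -> 300
RT 180: heading 300 -> 120
FD 6: (49,15.588) -> (46,20.785) [heading=120, draw]
FD 11: (46,20.785) -> (40.5,30.311) [heading=120, draw]
FD 16: (40.5,30.311) -> (32.5,44.167) [heading=120, draw]
FD 20: (32.5,44.167) -> (22.5,61.488) [heading=120, draw]
FD 18: (22.5,61.488) -> (13.5,77.076) [heading=120, draw]
Final: pos=(13.5,77.076), heading=120, 11 segment(s) drawn

Segment lengths:
  seg 1: (0,0) -> (4,0), length = 4
  seg 2: (4,0) -> (23,0), length = 19
  seg 3: (23,0) -> (24,0), length = 1
  seg 4: (24,0) -> (33,15.588), length = 18
  seg 5: (33,15.588) -> (47,15.588), length = 14
  seg 6: (47,15.588) -> (49,15.588), length = 2
  seg 7: (49,15.588) -> (46,20.785), length = 6
  seg 8: (46,20.785) -> (40.5,30.311), length = 11
  seg 9: (40.5,30.311) -> (32.5,44.167), length = 16
  seg 10: (32.5,44.167) -> (22.5,61.488), length = 20
  seg 11: (22.5,61.488) -> (13.5,77.076), length = 18
Total = 129

Answer: 129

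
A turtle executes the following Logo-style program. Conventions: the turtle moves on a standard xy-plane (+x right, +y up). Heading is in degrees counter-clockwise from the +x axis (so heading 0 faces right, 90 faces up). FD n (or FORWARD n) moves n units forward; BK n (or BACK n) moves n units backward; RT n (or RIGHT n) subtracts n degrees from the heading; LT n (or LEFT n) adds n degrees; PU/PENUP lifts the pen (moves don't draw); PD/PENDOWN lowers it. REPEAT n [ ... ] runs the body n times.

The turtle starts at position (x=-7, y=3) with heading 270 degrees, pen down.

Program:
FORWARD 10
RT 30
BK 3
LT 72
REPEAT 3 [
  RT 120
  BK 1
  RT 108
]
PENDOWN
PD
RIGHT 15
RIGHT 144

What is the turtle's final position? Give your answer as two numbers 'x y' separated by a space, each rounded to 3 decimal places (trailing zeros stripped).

Answer: -5.226 -4.601

Derivation:
Executing turtle program step by step:
Start: pos=(-7,3), heading=270, pen down
FD 10: (-7,3) -> (-7,-7) [heading=270, draw]
RT 30: heading 270 -> 240
BK 3: (-7,-7) -> (-5.5,-4.402) [heading=240, draw]
LT 72: heading 240 -> 312
REPEAT 3 [
  -- iteration 1/3 --
  RT 120: heading 312 -> 192
  BK 1: (-5.5,-4.402) -> (-4.522,-4.194) [heading=192, draw]
  RT 108: heading 192 -> 84
  -- iteration 2/3 --
  RT 120: heading 84 -> 324
  BK 1: (-4.522,-4.194) -> (-5.331,-3.606) [heading=324, draw]
  RT 108: heading 324 -> 216
  -- iteration 3/3 --
  RT 120: heading 216 -> 96
  BK 1: (-5.331,-3.606) -> (-5.226,-4.601) [heading=96, draw]
  RT 108: heading 96 -> 348
]
PD: pen down
PD: pen down
RT 15: heading 348 -> 333
RT 144: heading 333 -> 189
Final: pos=(-5.226,-4.601), heading=189, 5 segment(s) drawn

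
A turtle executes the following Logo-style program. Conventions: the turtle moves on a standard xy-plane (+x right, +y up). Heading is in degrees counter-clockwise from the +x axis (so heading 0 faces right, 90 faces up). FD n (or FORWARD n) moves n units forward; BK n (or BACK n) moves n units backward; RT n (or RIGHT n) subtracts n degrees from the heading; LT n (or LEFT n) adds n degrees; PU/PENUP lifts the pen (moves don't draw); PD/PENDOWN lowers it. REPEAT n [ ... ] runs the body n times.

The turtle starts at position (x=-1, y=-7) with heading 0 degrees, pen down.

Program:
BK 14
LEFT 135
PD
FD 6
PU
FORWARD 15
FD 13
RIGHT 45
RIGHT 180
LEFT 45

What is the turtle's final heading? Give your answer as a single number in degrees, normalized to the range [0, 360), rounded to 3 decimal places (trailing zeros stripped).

Answer: 315

Derivation:
Executing turtle program step by step:
Start: pos=(-1,-7), heading=0, pen down
BK 14: (-1,-7) -> (-15,-7) [heading=0, draw]
LT 135: heading 0 -> 135
PD: pen down
FD 6: (-15,-7) -> (-19.243,-2.757) [heading=135, draw]
PU: pen up
FD 15: (-19.243,-2.757) -> (-29.849,7.849) [heading=135, move]
FD 13: (-29.849,7.849) -> (-39.042,17.042) [heading=135, move]
RT 45: heading 135 -> 90
RT 180: heading 90 -> 270
LT 45: heading 270 -> 315
Final: pos=(-39.042,17.042), heading=315, 2 segment(s) drawn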